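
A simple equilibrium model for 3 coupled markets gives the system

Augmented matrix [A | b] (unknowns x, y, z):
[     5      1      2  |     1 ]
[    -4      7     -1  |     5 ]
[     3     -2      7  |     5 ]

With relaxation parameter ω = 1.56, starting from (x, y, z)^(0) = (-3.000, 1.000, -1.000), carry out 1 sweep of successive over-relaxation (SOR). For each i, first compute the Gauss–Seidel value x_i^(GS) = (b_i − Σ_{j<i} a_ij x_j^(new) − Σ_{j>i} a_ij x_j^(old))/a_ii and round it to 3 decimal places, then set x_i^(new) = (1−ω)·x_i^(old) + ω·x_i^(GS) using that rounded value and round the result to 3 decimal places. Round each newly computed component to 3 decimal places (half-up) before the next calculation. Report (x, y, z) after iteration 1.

Iteration 1:
  x: GS value = (1 - (1)·1.000 - (2)·-1.000) / (5) = 0.400;  x ← (1−ω)·-3.000 + ω·0.400 = 2.304
  y: GS value = (5 - (-4)·2.304 - (-1)·-1.000) / (7) = 1.888;  y ← (1−ω)·1.000 + ω·1.888 = 2.385
  z: GS value = (5 - (3)·2.304 - (-2)·2.385) / (7) = 0.408;  z ← (1−ω)·-1.000 + ω·0.408 = 1.196

(2.304, 2.385, 1.196)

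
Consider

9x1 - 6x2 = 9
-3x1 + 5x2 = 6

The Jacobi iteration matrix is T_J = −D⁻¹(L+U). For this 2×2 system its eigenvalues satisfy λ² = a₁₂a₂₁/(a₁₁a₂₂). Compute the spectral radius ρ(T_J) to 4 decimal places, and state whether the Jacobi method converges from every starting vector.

0.6325

a₁₂a₂₁/(a₁₁a₂₂) = (-6)·(-3) / ((9)·(5)) = 0.400000
ρ = √|0.400000| = √0.400000 = 0.6325
ρ < 1, so Jacobi converges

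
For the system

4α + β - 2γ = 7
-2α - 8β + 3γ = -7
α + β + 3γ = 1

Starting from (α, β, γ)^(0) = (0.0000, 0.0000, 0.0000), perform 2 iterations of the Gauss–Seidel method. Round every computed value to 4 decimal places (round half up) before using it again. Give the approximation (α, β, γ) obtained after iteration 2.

Iteration 1:
  α = (7 - (1)·0.0000 - (-2)·0.0000) / (4) = 1.7500
  β = (-7 - (-2)·1.7500 - (3)·0.0000) / (-8) = 0.4375
  γ = (1 - (1)·1.7500 - (1)·0.4375) / (3) = -0.3958
Iteration 2:
  α = (7 - (1)·0.4375 - (-2)·-0.3958) / (4) = 1.4427
  β = (-7 - (-2)·1.4427 - (3)·-0.3958) / (-8) = 0.3659
  γ = (1 - (1)·1.4427 - (1)·0.3659) / (3) = -0.2695

(1.4427, 0.3659, -0.2695)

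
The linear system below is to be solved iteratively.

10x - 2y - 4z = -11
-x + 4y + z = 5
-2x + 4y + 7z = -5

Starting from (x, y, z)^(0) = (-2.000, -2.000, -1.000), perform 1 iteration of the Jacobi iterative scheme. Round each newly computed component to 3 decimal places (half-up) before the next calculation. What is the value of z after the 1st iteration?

-0.143

Iteration 1:
  x = (-11 - (-2)·-2.000 - (-4)·-1.000) / (10) = -1.900
  y = (5 - (-1)·-2.000 - (1)·-1.000) / (4) = 1.000
  z = (-5 - (-2)·-2.000 - (4)·-2.000) / (7) = -0.143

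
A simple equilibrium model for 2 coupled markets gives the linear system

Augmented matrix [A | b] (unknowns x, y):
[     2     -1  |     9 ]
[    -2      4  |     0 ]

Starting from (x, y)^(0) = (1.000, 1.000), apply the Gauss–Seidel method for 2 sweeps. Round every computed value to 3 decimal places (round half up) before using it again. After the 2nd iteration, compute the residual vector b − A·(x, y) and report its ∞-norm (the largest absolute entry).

0.375

Iteration 1:
  x = (9 - (-1)·1.000) / (2) = 5.000
  y = (0 - (-2)·5.000) / (4) = 2.500
Iteration 2:
  x = (9 - (-1)·2.500) / (2) = 5.750
  y = (0 - (-2)·5.750) / (4) = 2.875
Residual b − A·x = (0.375, 0.000); ∞-norm = 0.375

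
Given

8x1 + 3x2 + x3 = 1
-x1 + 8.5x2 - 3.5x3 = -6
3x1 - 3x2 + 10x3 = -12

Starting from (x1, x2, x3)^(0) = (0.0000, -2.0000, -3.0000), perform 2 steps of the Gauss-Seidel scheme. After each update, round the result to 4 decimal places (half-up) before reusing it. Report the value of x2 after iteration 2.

Iteration 1:
  x1 = (1 - (3)·-2.0000 - (1)·-3.0000) / (8) = 1.2500
  x2 = (-6 - (-1)·1.2500 - (-3.5)·-3.0000) / (8.5) = -1.7941
  x3 = (-12 - (3)·1.2500 - (-3)·-1.7941) / (10) = -2.1132
Iteration 2:
  x1 = (1 - (3)·-1.7941 - (1)·-2.1132) / (8) = 1.0619
  x2 = (-6 - (-1)·1.0619 - (-3.5)·-2.1132) / (8.5) = -1.4511
  x3 = (-12 - (3)·1.0619 - (-3)·-1.4511) / (10) = -1.9539

-1.4511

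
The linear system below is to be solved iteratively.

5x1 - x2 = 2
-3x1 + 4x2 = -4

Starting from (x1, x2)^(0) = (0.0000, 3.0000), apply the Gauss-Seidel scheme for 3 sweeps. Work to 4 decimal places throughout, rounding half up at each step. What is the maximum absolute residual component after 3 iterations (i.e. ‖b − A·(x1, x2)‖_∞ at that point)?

Iteration 1:
  x1 = (2 - (-1)·3.0000) / (5) = 1.0000
  x2 = (-4 - (-3)·1.0000) / (4) = -0.2500
Iteration 2:
  x1 = (2 - (-1)·-0.2500) / (5) = 0.3500
  x2 = (-4 - (-3)·0.3500) / (4) = -0.7375
Iteration 3:
  x1 = (2 - (-1)·-0.7375) / (5) = 0.2525
  x2 = (-4 - (-3)·0.2525) / (4) = -0.8106
Residual b − A·x = (-0.0731, -0.0001); ∞-norm = 0.0731

0.0731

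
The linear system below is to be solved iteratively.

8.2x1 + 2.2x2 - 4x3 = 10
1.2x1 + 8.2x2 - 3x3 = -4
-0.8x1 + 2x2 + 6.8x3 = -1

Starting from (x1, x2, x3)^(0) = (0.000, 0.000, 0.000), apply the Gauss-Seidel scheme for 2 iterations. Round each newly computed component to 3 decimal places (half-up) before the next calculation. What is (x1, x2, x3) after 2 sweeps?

(1.492, -0.636, 0.216)

Iteration 1:
  x1 = (10 - (2.2)·0.000 - (-4)·0.000) / (8.2) = 1.220
  x2 = (-4 - (1.2)·1.220 - (-3)·0.000) / (8.2) = -0.666
  x3 = (-1 - (-0.8)·1.220 - (2)·-0.666) / (6.8) = 0.192
Iteration 2:
  x1 = (10 - (2.2)·-0.666 - (-4)·0.192) / (8.2) = 1.492
  x2 = (-4 - (1.2)·1.492 - (-3)·0.192) / (8.2) = -0.636
  x3 = (-1 - (-0.8)·1.492 - (2)·-0.636) / (6.8) = 0.216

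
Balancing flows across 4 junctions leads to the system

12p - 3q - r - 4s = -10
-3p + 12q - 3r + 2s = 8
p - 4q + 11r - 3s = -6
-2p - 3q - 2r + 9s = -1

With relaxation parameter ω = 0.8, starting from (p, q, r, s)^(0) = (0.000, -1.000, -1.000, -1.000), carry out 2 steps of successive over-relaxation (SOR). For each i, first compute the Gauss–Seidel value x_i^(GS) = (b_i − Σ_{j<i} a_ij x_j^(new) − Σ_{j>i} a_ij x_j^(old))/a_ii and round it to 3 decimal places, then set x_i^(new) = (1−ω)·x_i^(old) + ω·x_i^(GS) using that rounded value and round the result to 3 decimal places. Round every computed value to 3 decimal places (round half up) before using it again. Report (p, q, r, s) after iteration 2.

(-1.120, 0.247, -0.573, -0.450)

Iteration 1:
  p: GS value = (-10 - (-3)·-1.000 - (-1)·-1.000 - (-4)·-1.000) / (12) = -1.500;  p ← (1−ω)·0.000 + ω·-1.500 = -1.200
  q: GS value = (8 - (-3)·-1.200 - (-3)·-1.000 - (2)·-1.000) / (12) = 0.283;  q ← (1−ω)·-1.000 + ω·0.283 = 0.026
  r: GS value = (-6 - (1)·-1.200 - (-4)·0.026 - (-3)·-1.000) / (11) = -0.700;  r ← (1−ω)·-1.000 + ω·-0.700 = -0.760
  s: GS value = (-1 - (-2)·-1.200 - (-3)·0.026 - (-2)·-0.760) / (9) = -0.538;  s ← (1−ω)·-1.000 + ω·-0.538 = -0.630
Iteration 2:
  p: GS value = (-10 - (-3)·0.026 - (-1)·-0.760 - (-4)·-0.630) / (12) = -1.100;  p ← (1−ω)·-1.200 + ω·-1.100 = -1.120
  q: GS value = (8 - (-3)·-1.120 - (-3)·-0.760 - (2)·-0.630) / (12) = 0.302;  q ← (1−ω)·0.026 + ω·0.302 = 0.247
  r: GS value = (-6 - (1)·-1.120 - (-4)·0.247 - (-3)·-0.630) / (11) = -0.526;  r ← (1−ω)·-0.760 + ω·-0.526 = -0.573
  s: GS value = (-1 - (-2)·-1.120 - (-3)·0.247 - (-2)·-0.573) / (9) = -0.405;  s ← (1−ω)·-0.630 + ω·-0.405 = -0.450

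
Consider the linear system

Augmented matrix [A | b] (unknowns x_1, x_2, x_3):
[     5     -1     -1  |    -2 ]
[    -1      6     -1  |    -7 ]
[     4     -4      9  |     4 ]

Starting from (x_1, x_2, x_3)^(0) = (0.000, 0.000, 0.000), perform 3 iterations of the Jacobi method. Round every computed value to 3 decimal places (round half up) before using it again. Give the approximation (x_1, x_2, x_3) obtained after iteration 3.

Iteration 1:
  x_1 = (-2 - (-1)·0.000 - (-1)·0.000) / (5) = -0.400
  x_2 = (-7 - (-1)·0.000 - (-1)·0.000) / (6) = -1.167
  x_3 = (4 - (4)·0.000 - (-4)·0.000) / (9) = 0.444
Iteration 2:
  x_1 = (-2 - (-1)·-1.167 - (-1)·0.444) / (5) = -0.545
  x_2 = (-7 - (-1)·-0.400 - (-1)·0.444) / (6) = -1.159
  x_3 = (4 - (4)·-0.400 - (-4)·-1.167) / (9) = 0.104
Iteration 3:
  x_1 = (-2 - (-1)·-1.159 - (-1)·0.104) / (5) = -0.611
  x_2 = (-7 - (-1)·-0.545 - (-1)·0.104) / (6) = -1.240
  x_3 = (4 - (4)·-0.545 - (-4)·-1.159) / (9) = 0.172

(-0.611, -1.240, 0.172)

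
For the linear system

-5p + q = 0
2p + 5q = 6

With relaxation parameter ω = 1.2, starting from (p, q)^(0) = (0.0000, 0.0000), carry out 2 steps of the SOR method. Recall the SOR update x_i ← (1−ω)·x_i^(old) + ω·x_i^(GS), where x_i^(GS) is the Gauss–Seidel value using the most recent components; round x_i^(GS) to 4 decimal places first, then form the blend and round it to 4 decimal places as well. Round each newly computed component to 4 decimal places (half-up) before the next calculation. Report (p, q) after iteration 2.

Iteration 1:
  p: GS value = (0 - (1)·0.0000) / (-5) = 0.0000;  p ← (1−ω)·0.0000 + ω·0.0000 = 0.0000
  q: GS value = (6 - (2)·0.0000) / (5) = 1.2000;  q ← (1−ω)·0.0000 + ω·1.2000 = 1.4400
Iteration 2:
  p: GS value = (0 - (1)·1.4400) / (-5) = 0.2880;  p ← (1−ω)·0.0000 + ω·0.2880 = 0.3456
  q: GS value = (6 - (2)·0.3456) / (5) = 1.0618;  q ← (1−ω)·1.4400 + ω·1.0618 = 0.9862

(0.3456, 0.9862)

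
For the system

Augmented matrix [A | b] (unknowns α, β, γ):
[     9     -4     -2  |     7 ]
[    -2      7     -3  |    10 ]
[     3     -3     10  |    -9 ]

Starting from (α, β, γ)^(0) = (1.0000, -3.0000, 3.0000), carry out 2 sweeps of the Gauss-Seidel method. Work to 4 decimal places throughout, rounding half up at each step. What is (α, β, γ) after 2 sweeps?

Iteration 1:
  α = (7 - (-4)·-3.0000 - (-2)·3.0000) / (9) = 0.1111
  β = (10 - (-2)·0.1111 - (-3)·3.0000) / (7) = 2.7460
  γ = (-9 - (3)·0.1111 - (-3)·2.7460) / (10) = -0.1095
Iteration 2:
  α = (7 - (-4)·2.7460 - (-2)·-0.1095) / (9) = 1.9739
  β = (10 - (-2)·1.9739 - (-3)·-0.1095) / (7) = 1.9456
  γ = (-9 - (3)·1.9739 - (-3)·1.9456) / (10) = -0.9085

(1.9739, 1.9456, -0.9085)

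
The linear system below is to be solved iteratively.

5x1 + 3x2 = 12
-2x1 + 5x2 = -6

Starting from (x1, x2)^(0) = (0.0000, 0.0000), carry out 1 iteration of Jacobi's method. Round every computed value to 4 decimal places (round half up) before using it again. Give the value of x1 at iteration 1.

2.4000

Iteration 1:
  x1 = (12 - (3)·0.0000) / (5) = 2.4000
  x2 = (-6 - (-2)·0.0000) / (5) = -1.2000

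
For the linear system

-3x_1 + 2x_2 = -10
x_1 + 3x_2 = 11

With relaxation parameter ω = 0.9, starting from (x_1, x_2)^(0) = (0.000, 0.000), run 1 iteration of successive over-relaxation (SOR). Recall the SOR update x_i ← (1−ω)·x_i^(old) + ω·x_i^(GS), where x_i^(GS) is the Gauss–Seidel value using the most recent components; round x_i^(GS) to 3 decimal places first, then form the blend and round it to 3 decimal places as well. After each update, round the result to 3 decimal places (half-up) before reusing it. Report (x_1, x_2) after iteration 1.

(3.000, 2.400)

Iteration 1:
  x_1: GS value = (-10 - (2)·0.000) / (-3) = 3.333;  x_1 ← (1−ω)·0.000 + ω·3.333 = 3.000
  x_2: GS value = (11 - (1)·3.000) / (3) = 2.667;  x_2 ← (1−ω)·0.000 + ω·2.667 = 2.400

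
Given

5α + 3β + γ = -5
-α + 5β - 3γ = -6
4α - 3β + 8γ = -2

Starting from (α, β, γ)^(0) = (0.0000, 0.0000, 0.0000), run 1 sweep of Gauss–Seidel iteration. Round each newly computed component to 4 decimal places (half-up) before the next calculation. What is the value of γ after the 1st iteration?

-0.2750

Iteration 1:
  α = (-5 - (3)·0.0000 - (1)·0.0000) / (5) = -1.0000
  β = (-6 - (-1)·-1.0000 - (-3)·0.0000) / (5) = -1.4000
  γ = (-2 - (4)·-1.0000 - (-3)·-1.4000) / (8) = -0.2750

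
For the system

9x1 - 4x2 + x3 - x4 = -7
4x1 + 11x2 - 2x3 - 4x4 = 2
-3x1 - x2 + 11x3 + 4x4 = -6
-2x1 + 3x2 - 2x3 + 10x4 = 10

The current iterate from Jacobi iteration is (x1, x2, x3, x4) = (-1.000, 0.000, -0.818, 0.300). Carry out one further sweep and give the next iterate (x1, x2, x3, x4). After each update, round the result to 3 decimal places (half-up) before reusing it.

(-0.654, 0.506, -0.927, 0.636)

One sweep:
  x1 = (-7 - (-4)·0.000 - (1)·-0.818 - (-1)·0.300) / (9) = -0.654
  x2 = (2 - (4)·-1.000 - (-2)·-0.818 - (-4)·0.300) / (11) = 0.506
  x3 = (-6 - (-3)·-1.000 - (-1)·0.000 - (4)·0.300) / (11) = -0.927
  x4 = (10 - (-2)·-1.000 - (3)·0.000 - (-2)·-0.818) / (10) = 0.636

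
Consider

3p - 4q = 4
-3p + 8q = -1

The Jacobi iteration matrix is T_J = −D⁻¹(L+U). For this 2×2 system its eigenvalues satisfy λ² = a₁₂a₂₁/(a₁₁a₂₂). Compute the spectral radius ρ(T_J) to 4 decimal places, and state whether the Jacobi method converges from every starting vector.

a₁₂a₂₁/(a₁₁a₂₂) = (-4)·(-3) / ((3)·(8)) = 0.500000
ρ = √|0.500000| = √0.500000 = 0.7071
ρ < 1, so Jacobi converges

0.7071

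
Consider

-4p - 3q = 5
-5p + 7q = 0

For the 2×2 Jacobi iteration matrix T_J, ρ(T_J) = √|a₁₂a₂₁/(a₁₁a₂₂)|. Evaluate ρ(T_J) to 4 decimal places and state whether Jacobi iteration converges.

0.7319

a₁₂a₂₁/(a₁₁a₂₂) = (-3)·(-5) / ((-4)·(7)) = -0.535714
ρ = √|-0.535714| = √0.535714 = 0.7319
ρ < 1, so Jacobi converges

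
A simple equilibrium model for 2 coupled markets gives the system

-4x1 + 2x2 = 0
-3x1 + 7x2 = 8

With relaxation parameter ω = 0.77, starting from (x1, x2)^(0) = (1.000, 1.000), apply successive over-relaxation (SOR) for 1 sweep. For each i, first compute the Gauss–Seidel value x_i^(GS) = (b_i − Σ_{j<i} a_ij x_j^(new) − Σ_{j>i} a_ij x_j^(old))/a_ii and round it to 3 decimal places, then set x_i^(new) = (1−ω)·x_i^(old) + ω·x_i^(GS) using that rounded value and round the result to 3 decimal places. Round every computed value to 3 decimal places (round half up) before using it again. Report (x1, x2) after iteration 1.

(0.615, 1.313)

Iteration 1:
  x1: GS value = (0 - (2)·1.000) / (-4) = 0.500;  x1 ← (1−ω)·1.000 + ω·0.500 = 0.615
  x2: GS value = (8 - (-3)·0.615) / (7) = 1.406;  x2 ← (1−ω)·1.000 + ω·1.406 = 1.313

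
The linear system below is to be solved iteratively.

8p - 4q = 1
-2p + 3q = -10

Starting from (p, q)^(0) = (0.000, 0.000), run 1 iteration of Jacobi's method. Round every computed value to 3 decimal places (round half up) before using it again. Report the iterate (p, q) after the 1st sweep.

(0.125, -3.333)

Iteration 1:
  p = (1 - (-4)·0.000) / (8) = 0.125
  q = (-10 - (-2)·0.000) / (3) = -3.333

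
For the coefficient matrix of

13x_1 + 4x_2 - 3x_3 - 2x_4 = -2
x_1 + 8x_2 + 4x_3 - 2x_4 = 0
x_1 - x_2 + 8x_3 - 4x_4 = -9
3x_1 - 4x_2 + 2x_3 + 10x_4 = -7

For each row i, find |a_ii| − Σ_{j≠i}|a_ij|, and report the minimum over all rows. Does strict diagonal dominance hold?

row 1: |13| − (4+3+2) = 4
row 2: |8| − (1+4+2) = 1
row 3: |8| − (1+1+4) = 2
row 4: |10| − (3+4+2) = 1
minimum over rows = 1 → strictly diagonally dominant (convergence guaranteed)

1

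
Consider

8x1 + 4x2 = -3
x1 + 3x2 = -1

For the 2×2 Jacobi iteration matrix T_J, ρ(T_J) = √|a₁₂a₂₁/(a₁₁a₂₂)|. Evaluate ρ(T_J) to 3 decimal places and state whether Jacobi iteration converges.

0.408

a₁₂a₂₁/(a₁₁a₂₂) = (4)·(1) / ((8)·(3)) = 0.166667
ρ = √|0.166667| = √0.166667 = 0.408
ρ < 1, so Jacobi converges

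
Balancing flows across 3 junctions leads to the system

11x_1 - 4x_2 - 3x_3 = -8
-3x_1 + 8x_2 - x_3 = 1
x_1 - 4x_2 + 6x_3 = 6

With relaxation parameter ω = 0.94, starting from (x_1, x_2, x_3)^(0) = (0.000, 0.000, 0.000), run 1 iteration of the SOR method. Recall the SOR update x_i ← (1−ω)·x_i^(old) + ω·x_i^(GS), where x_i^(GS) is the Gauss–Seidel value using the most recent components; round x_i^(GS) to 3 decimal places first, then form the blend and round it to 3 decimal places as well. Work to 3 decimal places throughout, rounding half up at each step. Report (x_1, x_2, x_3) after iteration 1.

(-0.683, -0.123, 0.970)

Iteration 1:
  x_1: GS value = (-8 - (-4)·0.000 - (-3)·0.000) / (11) = -0.727;  x_1 ← (1−ω)·0.000 + ω·-0.727 = -0.683
  x_2: GS value = (1 - (-3)·-0.683 - (-1)·0.000) / (8) = -0.131;  x_2 ← (1−ω)·0.000 + ω·-0.131 = -0.123
  x_3: GS value = (6 - (1)·-0.683 - (-4)·-0.123) / (6) = 1.032;  x_3 ← (1−ω)·0.000 + ω·1.032 = 0.970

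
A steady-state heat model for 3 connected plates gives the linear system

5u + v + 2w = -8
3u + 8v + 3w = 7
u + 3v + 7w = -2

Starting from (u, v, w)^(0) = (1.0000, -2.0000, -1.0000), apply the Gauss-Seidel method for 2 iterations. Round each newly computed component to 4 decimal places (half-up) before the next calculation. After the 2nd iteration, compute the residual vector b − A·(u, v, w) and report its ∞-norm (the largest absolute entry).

Iteration 1:
  u = (-8 - (1)·-2.0000 - (2)·-1.0000) / (5) = -0.8000
  v = (7 - (3)·-0.8000 - (3)·-1.0000) / (8) = 1.5500
  w = (-2 - (1)·-0.8000 - (3)·1.5500) / (7) = -0.8357
Iteration 2:
  u = (-8 - (1)·1.5500 - (2)·-0.8357) / (5) = -1.5757
  v = (7 - (3)·-1.5757 - (3)·-0.8357) / (8) = 1.7793
  w = (-2 - (1)·-1.5757 - (3)·1.7793) / (7) = -0.8232
Residual b − A·x = (-0.2544, -0.0377, 0.0002); ∞-norm = 0.2544

0.2544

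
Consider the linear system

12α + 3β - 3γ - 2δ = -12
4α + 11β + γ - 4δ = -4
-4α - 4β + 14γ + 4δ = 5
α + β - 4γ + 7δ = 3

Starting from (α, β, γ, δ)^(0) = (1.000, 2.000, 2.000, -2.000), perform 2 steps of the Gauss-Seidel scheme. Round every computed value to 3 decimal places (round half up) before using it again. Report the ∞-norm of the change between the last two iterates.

0.935

Iteration 1:
  α = (-12 - (3)·2.000 - (-3)·2.000 - (-2)·-2.000) / (12) = -1.333
  β = (-4 - (4)·-1.333 - (1)·2.000 - (-4)·-2.000) / (11) = -0.788
  γ = (5 - (-4)·-1.333 - (-4)·-0.788 - (4)·-2.000) / (14) = 0.323
  δ = (3 - (1)·-1.333 - (1)·-0.788 - (-4)·0.323) / (7) = 0.916
Iteration 2:
  α = (-12 - (3)·-0.788 - (-3)·0.323 - (-2)·0.916) / (12) = -0.570
  β = (-4 - (4)·-0.570 - (1)·0.323 - (-4)·0.916) / (11) = 0.147
  γ = (5 - (-4)·-0.570 - (-4)·0.147 - (4)·0.916) / (14) = -0.025
  δ = (3 - (1)·-0.570 - (1)·0.147 - (-4)·-0.025) / (7) = 0.475
Change: (0.763, 0.935, -0.348, -0.441) → max |·| = 0.935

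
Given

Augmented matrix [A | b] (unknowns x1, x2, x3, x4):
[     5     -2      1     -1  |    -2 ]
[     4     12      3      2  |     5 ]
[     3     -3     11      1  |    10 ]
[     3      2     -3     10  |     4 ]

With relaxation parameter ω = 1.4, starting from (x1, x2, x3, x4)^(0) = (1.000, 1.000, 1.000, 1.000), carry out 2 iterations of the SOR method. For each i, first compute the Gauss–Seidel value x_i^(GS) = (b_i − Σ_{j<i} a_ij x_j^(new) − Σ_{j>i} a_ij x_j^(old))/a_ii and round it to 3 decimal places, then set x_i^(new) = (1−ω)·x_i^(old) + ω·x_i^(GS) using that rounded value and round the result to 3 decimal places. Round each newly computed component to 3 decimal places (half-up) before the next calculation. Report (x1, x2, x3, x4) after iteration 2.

Iteration 1:
  x1: GS value = (-2 - (-2)·1.000 - (1)·1.000 - (-1)·1.000) / (5) = 0.000;  x1 ← (1−ω)·1.000 + ω·0.000 = -0.400
  x2: GS value = (5 - (4)·-0.400 - (3)·1.000 - (2)·1.000) / (12) = 0.133;  x2 ← (1−ω)·1.000 + ω·0.133 = -0.214
  x3: GS value = (10 - (3)·-0.400 - (-3)·-0.214 - (1)·1.000) / (11) = 0.869;  x3 ← (1−ω)·1.000 + ω·0.869 = 0.817
  x4: GS value = (4 - (3)·-0.400 - (2)·-0.214 - (-3)·0.817) / (10) = 0.808;  x4 ← (1−ω)·1.000 + ω·0.808 = 0.731
Iteration 2:
  x1: GS value = (-2 - (-2)·-0.214 - (1)·0.817 - (-1)·0.731) / (5) = -0.503;  x1 ← (1−ω)·-0.400 + ω·-0.503 = -0.544
  x2: GS value = (5 - (4)·-0.544 - (3)·0.817 - (2)·0.731) / (12) = 0.272;  x2 ← (1−ω)·-0.214 + ω·0.272 = 0.466
  x3: GS value = (10 - (3)·-0.544 - (-3)·0.466 - (1)·0.731) / (11) = 1.118;  x3 ← (1−ω)·0.817 + ω·1.118 = 1.238
  x4: GS value = (4 - (3)·-0.544 - (2)·0.466 - (-3)·1.238) / (10) = 0.841;  x4 ← (1−ω)·0.731 + ω·0.841 = 0.885

(-0.544, 0.466, 1.238, 0.885)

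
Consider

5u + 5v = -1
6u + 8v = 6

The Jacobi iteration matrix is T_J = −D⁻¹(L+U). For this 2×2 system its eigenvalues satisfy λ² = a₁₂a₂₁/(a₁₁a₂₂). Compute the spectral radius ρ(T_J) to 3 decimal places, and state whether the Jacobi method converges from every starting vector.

a₁₂a₂₁/(a₁₁a₂₂) = (5)·(6) / ((5)·(8)) = 0.750000
ρ = √|0.750000| = √0.750000 = 0.866
ρ < 1, so Jacobi converges

0.866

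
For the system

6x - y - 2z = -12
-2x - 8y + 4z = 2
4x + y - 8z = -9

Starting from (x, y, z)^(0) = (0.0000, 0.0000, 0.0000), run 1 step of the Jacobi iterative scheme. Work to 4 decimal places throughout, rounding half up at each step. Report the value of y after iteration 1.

Iteration 1:
  x = (-12 - (-1)·0.0000 - (-2)·0.0000) / (6) = -2.0000
  y = (2 - (-2)·0.0000 - (4)·0.0000) / (-8) = -0.2500
  z = (-9 - (4)·0.0000 - (1)·0.0000) / (-8) = 1.1250

-0.2500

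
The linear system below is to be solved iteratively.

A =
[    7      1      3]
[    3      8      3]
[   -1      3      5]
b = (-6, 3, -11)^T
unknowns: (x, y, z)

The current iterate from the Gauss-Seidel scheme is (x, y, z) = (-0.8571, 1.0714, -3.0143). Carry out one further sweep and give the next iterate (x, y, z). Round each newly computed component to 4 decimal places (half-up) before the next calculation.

One sweep:
  x = (-6 - (1)·1.0714 - (3)·-3.0143) / (7) = 0.2816
  y = (3 - (3)·0.2816 - (3)·-3.0143) / (8) = 1.3998
  z = (-11 - (-1)·0.2816 - (3)·1.3998) / (5) = -2.9836

(0.2816, 1.3998, -2.9836)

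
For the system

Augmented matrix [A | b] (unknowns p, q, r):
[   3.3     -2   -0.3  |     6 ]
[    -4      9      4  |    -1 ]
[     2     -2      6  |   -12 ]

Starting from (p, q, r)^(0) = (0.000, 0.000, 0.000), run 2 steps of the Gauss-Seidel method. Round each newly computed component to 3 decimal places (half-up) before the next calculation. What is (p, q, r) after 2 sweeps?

Iteration 1:
  p = (6 - (-2)·0.000 - (-0.3)·0.000) / (3.3) = 1.818
  q = (-1 - (-4)·1.818 - (4)·0.000) / (9) = 0.697
  r = (-12 - (2)·1.818 - (-2)·0.697) / (6) = -2.374
Iteration 2:
  p = (6 - (-2)·0.697 - (-0.3)·-2.374) / (3.3) = 2.025
  q = (-1 - (-4)·2.025 - (4)·-2.374) / (9) = 1.844
  r = (-12 - (2)·2.025 - (-2)·1.844) / (6) = -2.060

(2.025, 1.844, -2.060)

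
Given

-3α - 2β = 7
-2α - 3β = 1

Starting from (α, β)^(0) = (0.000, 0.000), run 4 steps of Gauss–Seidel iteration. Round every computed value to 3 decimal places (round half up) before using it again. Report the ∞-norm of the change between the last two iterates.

Iteration 1:
  α = (7 - (-2)·0.000) / (-3) = -2.333
  β = (1 - (-2)·-2.333) / (-3) = 1.222
Iteration 2:
  α = (7 - (-2)·1.222) / (-3) = -3.148
  β = (1 - (-2)·-3.148) / (-3) = 1.765
Iteration 3:
  α = (7 - (-2)·1.765) / (-3) = -3.510
  β = (1 - (-2)·-3.510) / (-3) = 2.007
Iteration 4:
  α = (7 - (-2)·2.007) / (-3) = -3.671
  β = (1 - (-2)·-3.671) / (-3) = 2.114
Change: (-0.161, 0.107) → max |·| = 0.161

0.161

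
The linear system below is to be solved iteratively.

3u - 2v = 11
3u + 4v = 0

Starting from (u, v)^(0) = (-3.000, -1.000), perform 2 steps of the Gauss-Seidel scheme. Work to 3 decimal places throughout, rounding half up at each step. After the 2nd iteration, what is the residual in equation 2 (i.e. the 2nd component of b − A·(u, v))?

Iteration 1:
  u = (11 - (-2)·-1.000) / (3) = 3.000
  v = (0 - (3)·3.000) / (4) = -2.250
Iteration 2:
  u = (11 - (-2)·-2.250) / (3) = 2.167
  v = (0 - (3)·2.167) / (4) = -1.625
Residual b − A·x = (1.249, -0.001)

-0.001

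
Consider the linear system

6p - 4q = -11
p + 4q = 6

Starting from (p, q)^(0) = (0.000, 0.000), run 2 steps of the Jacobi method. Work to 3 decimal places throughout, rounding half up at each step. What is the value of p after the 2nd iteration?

-0.833

Iteration 1:
  p = (-11 - (-4)·0.000) / (6) = -1.833
  q = (6 - (1)·0.000) / (4) = 1.500
Iteration 2:
  p = (-11 - (-4)·1.500) / (6) = -0.833
  q = (6 - (1)·-1.833) / (4) = 1.958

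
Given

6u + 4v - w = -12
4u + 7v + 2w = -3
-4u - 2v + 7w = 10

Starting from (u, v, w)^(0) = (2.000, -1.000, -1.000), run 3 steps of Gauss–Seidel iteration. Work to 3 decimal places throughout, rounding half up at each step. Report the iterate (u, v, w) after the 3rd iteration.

(-2.413, 0.869, 0.298)

Iteration 1:
  u = (-12 - (4)·-1.000 - (-1)·-1.000) / (6) = -1.500
  v = (-3 - (4)·-1.500 - (2)·-1.000) / (7) = 0.714
  w = (10 - (-4)·-1.500 - (-2)·0.714) / (7) = 0.775
Iteration 2:
  u = (-12 - (4)·0.714 - (-1)·0.775) / (6) = -2.347
  v = (-3 - (4)·-2.347 - (2)·0.775) / (7) = 0.691
  w = (10 - (-4)·-2.347 - (-2)·0.691) / (7) = 0.285
Iteration 3:
  u = (-12 - (4)·0.691 - (-1)·0.285) / (6) = -2.413
  v = (-3 - (4)·-2.413 - (2)·0.285) / (7) = 0.869
  w = (10 - (-4)·-2.413 - (-2)·0.869) / (7) = 0.298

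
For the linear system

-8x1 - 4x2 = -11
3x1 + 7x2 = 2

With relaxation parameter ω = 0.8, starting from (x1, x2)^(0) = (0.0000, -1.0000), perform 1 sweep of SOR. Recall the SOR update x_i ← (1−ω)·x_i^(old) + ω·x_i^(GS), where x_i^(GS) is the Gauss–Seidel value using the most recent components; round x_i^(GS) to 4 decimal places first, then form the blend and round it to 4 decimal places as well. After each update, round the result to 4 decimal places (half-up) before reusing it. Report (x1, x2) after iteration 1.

(1.5000, -0.4857)

Iteration 1:
  x1: GS value = (-11 - (-4)·-1.0000) / (-8) = 1.8750;  x1 ← (1−ω)·0.0000 + ω·1.8750 = 1.5000
  x2: GS value = (2 - (3)·1.5000) / (7) = -0.3571;  x2 ← (1−ω)·-1.0000 + ω·-0.3571 = -0.4857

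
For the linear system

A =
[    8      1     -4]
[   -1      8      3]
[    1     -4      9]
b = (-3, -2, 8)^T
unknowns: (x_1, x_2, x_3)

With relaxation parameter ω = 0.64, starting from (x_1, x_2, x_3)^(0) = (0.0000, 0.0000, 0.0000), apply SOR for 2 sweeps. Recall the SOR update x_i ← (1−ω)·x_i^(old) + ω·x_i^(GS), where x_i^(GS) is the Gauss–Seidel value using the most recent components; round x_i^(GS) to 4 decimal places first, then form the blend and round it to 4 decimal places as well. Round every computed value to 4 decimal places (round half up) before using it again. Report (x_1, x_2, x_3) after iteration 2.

Iteration 1:
  x_1: GS value = (-3 - (1)·0.0000 - (-4)·0.0000) / (8) = -0.3750;  x_1 ← (1−ω)·0.0000 + ω·-0.3750 = -0.2400
  x_2: GS value = (-2 - (-1)·-0.2400 - (3)·0.0000) / (8) = -0.2800;  x_2 ← (1−ω)·0.0000 + ω·-0.2800 = -0.1792
  x_3: GS value = (8 - (1)·-0.2400 - (-4)·-0.1792) / (9) = 0.8359;  x_3 ← (1−ω)·0.0000 + ω·0.8359 = 0.5350
Iteration 2:
  x_1: GS value = (-3 - (1)·-0.1792 - (-4)·0.5350) / (8) = -0.0851;  x_1 ← (1−ω)·-0.2400 + ω·-0.0851 = -0.1409
  x_2: GS value = (-2 - (-1)·-0.1409 - (3)·0.5350) / (8) = -0.4682;  x_2 ← (1−ω)·-0.1792 + ω·-0.4682 = -0.3642
  x_3: GS value = (8 - (1)·-0.1409 - (-4)·-0.3642) / (9) = 0.7427;  x_3 ← (1−ω)·0.5350 + ω·0.7427 = 0.6679

(-0.1409, -0.3642, 0.6679)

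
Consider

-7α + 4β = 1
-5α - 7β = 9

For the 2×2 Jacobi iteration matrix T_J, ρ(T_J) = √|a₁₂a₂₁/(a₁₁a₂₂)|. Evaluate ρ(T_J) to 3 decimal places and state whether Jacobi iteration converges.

0.639

a₁₂a₂₁/(a₁₁a₂₂) = (4)·(-5) / ((-7)·(-7)) = -0.408163
ρ = √|-0.408163| = √0.408163 = 0.639
ρ < 1, so Jacobi converges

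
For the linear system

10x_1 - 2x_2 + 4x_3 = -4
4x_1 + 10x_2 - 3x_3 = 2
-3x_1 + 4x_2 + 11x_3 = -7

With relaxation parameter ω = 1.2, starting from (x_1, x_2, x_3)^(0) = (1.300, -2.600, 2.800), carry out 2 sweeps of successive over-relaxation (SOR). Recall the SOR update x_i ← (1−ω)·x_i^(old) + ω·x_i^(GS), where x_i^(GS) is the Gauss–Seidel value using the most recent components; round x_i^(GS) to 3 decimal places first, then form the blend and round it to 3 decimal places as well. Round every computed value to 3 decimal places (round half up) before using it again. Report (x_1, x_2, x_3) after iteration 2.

(2.501, -2.852, 2.009)

Iteration 1:
  x_1: GS value = (-4 - (-2)·-2.600 - (4)·2.800) / (10) = -2.040;  x_1 ← (1−ω)·1.300 + ω·-2.040 = -2.708
  x_2: GS value = (2 - (4)·-2.708 - (-3)·2.800) / (10) = 2.123;  x_2 ← (1−ω)·-2.600 + ω·2.123 = 3.068
  x_3: GS value = (-7 - (-3)·-2.708 - (4)·3.068) / (11) = -2.491;  x_3 ← (1−ω)·2.800 + ω·-2.491 = -3.549
Iteration 2:
  x_1: GS value = (-4 - (-2)·3.068 - (4)·-3.549) / (10) = 1.633;  x_1 ← (1−ω)·-2.708 + ω·1.633 = 2.501
  x_2: GS value = (2 - (4)·2.501 - (-3)·-3.549) / (10) = -1.865;  x_2 ← (1−ω)·3.068 + ω·-1.865 = -2.852
  x_3: GS value = (-7 - (-3)·2.501 - (4)·-2.852) / (11) = 1.083;  x_3 ← (1−ω)·-3.549 + ω·1.083 = 2.009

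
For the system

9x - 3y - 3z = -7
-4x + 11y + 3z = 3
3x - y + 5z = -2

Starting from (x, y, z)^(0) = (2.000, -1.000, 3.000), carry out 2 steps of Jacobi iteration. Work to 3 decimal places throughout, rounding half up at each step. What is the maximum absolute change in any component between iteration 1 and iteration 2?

1.503

Iteration 1:
  x = (-7 - (-3)·-1.000 - (-3)·3.000) / (9) = -0.111
  y = (3 - (-4)·2.000 - (3)·3.000) / (11) = 0.182
  z = (-2 - (3)·2.000 - (-1)·-1.000) / (5) = -1.800
Iteration 2:
  x = (-7 - (-3)·0.182 - (-3)·-1.800) / (9) = -1.317
  y = (3 - (-4)·-0.111 - (3)·-1.800) / (11) = 0.723
  z = (-2 - (3)·-0.111 - (-1)·0.182) / (5) = -0.297
Change: (-1.206, 0.541, 1.503) → max |·| = 1.503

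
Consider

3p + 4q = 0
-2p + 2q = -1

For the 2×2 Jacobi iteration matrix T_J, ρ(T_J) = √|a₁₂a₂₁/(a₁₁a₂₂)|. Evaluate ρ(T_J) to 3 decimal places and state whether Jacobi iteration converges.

a₁₂a₂₁/(a₁₁a₂₂) = (4)·(-2) / ((3)·(2)) = -1.333333
ρ = √|-1.333333| = √1.333333 = 1.155
ρ > 1, so Jacobi diverges

1.155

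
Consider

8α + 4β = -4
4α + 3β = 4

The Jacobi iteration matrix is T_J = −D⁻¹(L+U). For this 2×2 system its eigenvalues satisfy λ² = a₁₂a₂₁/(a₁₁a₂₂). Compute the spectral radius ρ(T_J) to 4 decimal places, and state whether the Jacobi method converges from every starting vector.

a₁₂a₂₁/(a₁₁a₂₂) = (4)·(4) / ((8)·(3)) = 0.666667
ρ = √|0.666667| = √0.666667 = 0.8165
ρ < 1, so Jacobi converges

0.8165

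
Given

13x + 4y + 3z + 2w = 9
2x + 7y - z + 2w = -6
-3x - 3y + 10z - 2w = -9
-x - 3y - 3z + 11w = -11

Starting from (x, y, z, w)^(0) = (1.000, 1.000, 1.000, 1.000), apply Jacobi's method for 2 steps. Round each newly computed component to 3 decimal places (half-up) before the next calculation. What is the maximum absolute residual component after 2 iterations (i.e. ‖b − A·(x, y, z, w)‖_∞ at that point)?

Iteration 1:
  x = (9 - (4)·1.000 - (3)·1.000 - (2)·1.000) / (13) = 0.000
  y = (-6 - (2)·1.000 - (-1)·1.000 - (2)·1.000) / (7) = -1.286
  z = (-9 - (-3)·1.000 - (-3)·1.000 - (-2)·1.000) / (10) = -0.100
  w = (-11 - (-1)·1.000 - (-3)·1.000 - (-3)·1.000) / (11) = -0.364
Iteration 2:
  x = (9 - (4)·-1.286 - (3)·-0.100 - (2)·-0.364) / (13) = 1.167
  y = (-6 - (2)·0.000 - (-1)·-0.100 - (2)·-0.364) / (7) = -0.767
  z = (-9 - (-3)·0.000 - (-3)·-1.286 - (-2)·-0.364) / (10) = -1.359
  w = (-11 - (-1)·0.000 - (-3)·-1.286 - (-3)·-0.100) / (11) = -1.378
Residual b − A·x = (3.730, -1.568, 3.034, -1.053); ∞-norm = 3.730

3.730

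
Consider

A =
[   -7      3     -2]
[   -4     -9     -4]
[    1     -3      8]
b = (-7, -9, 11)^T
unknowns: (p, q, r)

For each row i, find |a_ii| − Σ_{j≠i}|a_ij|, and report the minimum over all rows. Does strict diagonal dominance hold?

1

row 1: |-7| − (3+2) = 2
row 2: |-9| − (4+4) = 1
row 3: |8| − (1+3) = 4
minimum over rows = 1 → strictly diagonally dominant (convergence guaranteed)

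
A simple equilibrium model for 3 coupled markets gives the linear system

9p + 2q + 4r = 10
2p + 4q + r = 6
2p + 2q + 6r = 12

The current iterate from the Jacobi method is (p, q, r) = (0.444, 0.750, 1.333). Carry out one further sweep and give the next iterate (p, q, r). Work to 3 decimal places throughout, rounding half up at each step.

(0.352, 0.945, 1.602)

One sweep:
  p = (10 - (2)·0.750 - (4)·1.333) / (9) = 0.352
  q = (6 - (2)·0.444 - (1)·1.333) / (4) = 0.945
  r = (12 - (2)·0.444 - (2)·0.750) / (6) = 1.602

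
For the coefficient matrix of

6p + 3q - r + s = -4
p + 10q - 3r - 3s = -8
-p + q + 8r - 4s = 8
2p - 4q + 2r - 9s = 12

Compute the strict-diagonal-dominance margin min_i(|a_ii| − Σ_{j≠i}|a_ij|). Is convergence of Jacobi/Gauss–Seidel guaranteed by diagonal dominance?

row 1: |6| − (3+1+1) = 1
row 2: |10| − (1+3+3) = 3
row 3: |8| − (1+1+4) = 2
row 4: |-9| − (2+4+2) = 1
minimum over rows = 1 → strictly diagonally dominant (convergence guaranteed)

1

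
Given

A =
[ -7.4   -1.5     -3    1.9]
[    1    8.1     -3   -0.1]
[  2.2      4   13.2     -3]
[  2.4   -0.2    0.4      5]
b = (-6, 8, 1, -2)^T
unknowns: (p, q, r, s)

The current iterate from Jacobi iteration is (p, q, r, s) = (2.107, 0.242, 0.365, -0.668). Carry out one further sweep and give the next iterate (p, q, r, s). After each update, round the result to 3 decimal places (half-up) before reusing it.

(0.442, 0.854, -0.501, -1.431)

One sweep:
  p = (-6 - (-1.5)·0.242 - (-3)·0.365 - (1.9)·-0.668) / (-7.4) = 0.442
  q = (8 - (1)·2.107 - (-3)·0.365 - (-0.1)·-0.668) / (8.1) = 0.854
  r = (1 - (2.2)·2.107 - (4)·0.242 - (-3)·-0.668) / (13.2) = -0.501
  s = (-2 - (2.4)·2.107 - (-0.2)·0.242 - (0.4)·0.365) / (5) = -1.431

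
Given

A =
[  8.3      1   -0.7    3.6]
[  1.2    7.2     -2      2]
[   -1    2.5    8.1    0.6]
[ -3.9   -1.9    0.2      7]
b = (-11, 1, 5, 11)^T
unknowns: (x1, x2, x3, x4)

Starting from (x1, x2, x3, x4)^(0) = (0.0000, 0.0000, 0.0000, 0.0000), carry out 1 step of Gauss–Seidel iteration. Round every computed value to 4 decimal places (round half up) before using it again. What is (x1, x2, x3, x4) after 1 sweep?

(-1.3253, 0.3598, 0.3426, 0.9209)

Iteration 1:
  x1 = (-11 - (1)·0.0000 - (-0.7)·0.0000 - (3.6)·0.0000) / (8.3) = -1.3253
  x2 = (1 - (1.2)·-1.3253 - (-2)·0.0000 - (2)·0.0000) / (7.2) = 0.3598
  x3 = (5 - (-1)·-1.3253 - (2.5)·0.3598 - (0.6)·0.0000) / (8.1) = 0.3426
  x4 = (11 - (-3.9)·-1.3253 - (-1.9)·0.3598 - (0.2)·0.3426) / (7) = 0.9209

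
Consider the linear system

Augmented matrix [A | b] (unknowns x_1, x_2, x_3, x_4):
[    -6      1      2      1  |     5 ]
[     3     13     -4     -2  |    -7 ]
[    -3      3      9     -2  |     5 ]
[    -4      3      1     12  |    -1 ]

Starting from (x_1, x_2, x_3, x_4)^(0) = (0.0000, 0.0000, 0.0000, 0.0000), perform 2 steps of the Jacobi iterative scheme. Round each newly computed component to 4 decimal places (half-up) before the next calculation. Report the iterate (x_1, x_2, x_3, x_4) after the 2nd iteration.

Iteration 1:
  x_1 = (5 - (1)·0.0000 - (2)·0.0000 - (1)·0.0000) / (-6) = -0.8333
  x_2 = (-7 - (3)·0.0000 - (-4)·0.0000 - (-2)·0.0000) / (13) = -0.5385
  x_3 = (5 - (-3)·0.0000 - (3)·0.0000 - (-2)·0.0000) / (9) = 0.5556
  x_4 = (-1 - (-4)·0.0000 - (3)·0.0000 - (1)·0.0000) / (12) = -0.0833
Iteration 2:
  x_1 = (5 - (1)·-0.5385 - (2)·0.5556 - (1)·-0.0833) / (-6) = -0.7518
  x_2 = (-7 - (3)·-0.8333 - (-4)·0.5556 - (-2)·-0.0833) / (13) = -0.1880
  x_3 = (5 - (-3)·-0.8333 - (3)·-0.5385 - (-2)·-0.0833) / (9) = 0.4388
  x_4 = (-1 - (-4)·-0.8333 - (3)·-0.5385 - (1)·0.5556) / (12) = -0.2728

(-0.7518, -0.1880, 0.4388, -0.2728)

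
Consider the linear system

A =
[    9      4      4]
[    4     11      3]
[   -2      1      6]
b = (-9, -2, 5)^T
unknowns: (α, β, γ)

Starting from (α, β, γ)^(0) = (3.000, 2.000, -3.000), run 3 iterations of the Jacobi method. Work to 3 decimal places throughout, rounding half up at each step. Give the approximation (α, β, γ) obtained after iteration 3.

Iteration 1:
  α = (-9 - (4)·2.000 - (4)·-3.000) / (9) = -0.556
  β = (-2 - (4)·3.000 - (3)·-3.000) / (11) = -0.455
  γ = (5 - (-2)·3.000 - (1)·2.000) / (6) = 1.500
Iteration 2:
  α = (-9 - (4)·-0.455 - (4)·1.500) / (9) = -1.464
  β = (-2 - (4)·-0.556 - (3)·1.500) / (11) = -0.389
  γ = (5 - (-2)·-0.556 - (1)·-0.455) / (6) = 0.724
Iteration 3:
  α = (-9 - (4)·-0.389 - (4)·0.724) / (9) = -1.149
  β = (-2 - (4)·-1.464 - (3)·0.724) / (11) = 0.153
  γ = (5 - (-2)·-1.464 - (1)·-0.389) / (6) = 0.410

(-1.149, 0.153, 0.410)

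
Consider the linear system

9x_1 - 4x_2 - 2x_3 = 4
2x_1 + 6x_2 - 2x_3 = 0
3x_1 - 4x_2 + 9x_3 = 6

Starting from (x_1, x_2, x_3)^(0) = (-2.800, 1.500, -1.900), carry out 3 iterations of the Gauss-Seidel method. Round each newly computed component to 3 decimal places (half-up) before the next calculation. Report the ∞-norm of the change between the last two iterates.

Iteration 1:
  x_1 = (4 - (-4)·1.500 - (-2)·-1.900) / (9) = 0.689
  x_2 = (0 - (2)·0.689 - (-2)·-1.900) / (6) = -0.863
  x_3 = (6 - (3)·0.689 - (-4)·-0.863) / (9) = 0.053
Iteration 2:
  x_1 = (4 - (-4)·-0.863 - (-2)·0.053) / (9) = 0.073
  x_2 = (0 - (2)·0.073 - (-2)·0.053) / (6) = -0.007
  x_3 = (6 - (3)·0.073 - (-4)·-0.007) / (9) = 0.639
Iteration 3:
  x_1 = (4 - (-4)·-0.007 - (-2)·0.639) / (9) = 0.583
  x_2 = (0 - (2)·0.583 - (-2)·0.639) / (6) = 0.019
  x_3 = (6 - (3)·0.583 - (-4)·0.019) / (9) = 0.481
Change: (0.510, 0.026, -0.158) → max |·| = 0.510

0.510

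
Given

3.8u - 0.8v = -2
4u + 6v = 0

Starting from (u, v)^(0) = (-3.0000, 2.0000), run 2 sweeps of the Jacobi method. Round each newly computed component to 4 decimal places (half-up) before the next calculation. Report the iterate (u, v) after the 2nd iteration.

(-0.1053, 0.0702)

Iteration 1:
  u = (-2 - (-0.8)·2.0000) / (3.8) = -0.1053
  v = (0 - (4)·-3.0000) / (6) = 2.0000
Iteration 2:
  u = (-2 - (-0.8)·2.0000) / (3.8) = -0.1053
  v = (0 - (4)·-0.1053) / (6) = 0.0702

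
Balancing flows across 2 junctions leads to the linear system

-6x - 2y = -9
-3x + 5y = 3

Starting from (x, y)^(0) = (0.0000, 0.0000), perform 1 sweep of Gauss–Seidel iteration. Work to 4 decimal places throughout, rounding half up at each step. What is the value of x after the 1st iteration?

1.5000

Iteration 1:
  x = (-9 - (-2)·0.0000) / (-6) = 1.5000
  y = (3 - (-3)·1.5000) / (5) = 1.5000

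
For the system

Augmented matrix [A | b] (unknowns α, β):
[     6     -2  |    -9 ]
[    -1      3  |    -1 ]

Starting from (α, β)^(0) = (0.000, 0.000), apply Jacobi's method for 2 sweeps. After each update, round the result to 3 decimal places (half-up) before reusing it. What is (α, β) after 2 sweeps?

Iteration 1:
  α = (-9 - (-2)·0.000) / (6) = -1.500
  β = (-1 - (-1)·0.000) / (3) = -0.333
Iteration 2:
  α = (-9 - (-2)·-0.333) / (6) = -1.611
  β = (-1 - (-1)·-1.500) / (3) = -0.833

(-1.611, -0.833)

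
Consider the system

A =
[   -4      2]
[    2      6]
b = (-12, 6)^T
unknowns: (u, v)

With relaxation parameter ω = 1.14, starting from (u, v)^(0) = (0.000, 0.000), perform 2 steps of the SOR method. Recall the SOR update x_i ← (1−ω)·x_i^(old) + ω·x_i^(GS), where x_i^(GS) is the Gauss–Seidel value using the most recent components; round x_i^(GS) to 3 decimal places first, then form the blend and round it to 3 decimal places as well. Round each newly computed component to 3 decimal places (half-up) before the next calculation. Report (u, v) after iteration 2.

(2.850, 0.079)

Iteration 1:
  u: GS value = (-12 - (2)·0.000) / (-4) = 3.000;  u ← (1−ω)·0.000 + ω·3.000 = 3.420
  v: GS value = (6 - (2)·3.420) / (6) = -0.140;  v ← (1−ω)·0.000 + ω·-0.140 = -0.160
Iteration 2:
  u: GS value = (-12 - (2)·-0.160) / (-4) = 2.920;  u ← (1−ω)·3.420 + ω·2.920 = 2.850
  v: GS value = (6 - (2)·2.850) / (6) = 0.050;  v ← (1−ω)·-0.160 + ω·0.050 = 0.079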